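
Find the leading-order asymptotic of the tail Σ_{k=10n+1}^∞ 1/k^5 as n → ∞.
Σ_{k>10n} 1/k^5 ~ 1/(4 · (10n)^4)

Compare to the integral: ∫_{10n}^∞ x^(−5) dx = [−x^(−4)/4]_{10n}^∞ = 1/((5−1)·(10n)^4). Euler-Maclaurin then gives
  Σ_{k>10n} 1/k^5 = ∫_{10n}^∞ dx/x^5 − 1/(2·(10n)^5) + O(1/(10n)^6).
(Equivalently this is ζ(5) − Σ_{k≤10n} 1/k^5.)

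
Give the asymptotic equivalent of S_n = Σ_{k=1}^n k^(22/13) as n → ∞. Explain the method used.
S_n ~ (13/35) · n^(35/13)

Integral comparison: Σ_{k=1}^n k^(22/13) = ∫_0^n x^(22/13) dx + O(n^(22/13)). The integral is n^(1 + 22/13) / (1 + 22/13) = n^((22+13)/13) / ((22+13)/13) = (13/35) · n^(35/13).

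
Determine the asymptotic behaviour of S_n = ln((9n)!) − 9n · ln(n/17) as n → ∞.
S_n ~ 9n · (ln 153 − 1) + O(ln n)

Stirling: ln((9n)!) = 9n ln(9n) − 9n + O(ln n).
  S_n = 9n ln(9n) − 9n − 9n ln(n/17) + O(ln n)
      = 9n ln(9n) − 9n ln n + 9n ln 17 − 9n + O(ln n)
      = 9n ln 9 + 9n ln 17 − 9n + O(ln n)
      = 9n (ln 153 − 1) + O(ln n).
Numerically ln(153) − 1 ≈ 4.0304.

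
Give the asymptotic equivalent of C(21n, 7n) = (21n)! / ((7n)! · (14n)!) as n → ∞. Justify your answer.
C(21n, 7n) ~ (27/4)^(7n) · sqrt(3/(4π·7n))

Write N = 7n. Apply Stirling to each factorial:
  (3N)! ~ sqrt(2π·3N) · (3N/e)^(3N),
  N! ~ sqrt(2π N) · (N/e)^N,
  (2N)! ~ sqrt(2π·2N) · (2N/e)^(2N).
The exponential factors combine to (3N)^(3N) / (N^N · (2N)^(2N)) = 3^(3N)/2^(2N) = (3^3/2^2)^N = (27/4)^N.
The square-root prefactors combine to sqrt(2π·3N) / (sqrt(2π N)·sqrt(2π·2N)) = sqrt(3 / (2π·2·N)) = sqrt(3/(4π·7n)).
Substituting N = 7n: C(21n, 7n) ~ (27/4)^(7n) · sqrt(3/(4π·7n)).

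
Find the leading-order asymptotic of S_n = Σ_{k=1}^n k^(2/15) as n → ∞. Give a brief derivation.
S_n ~ (15/17) · n^(17/15)

Integral comparison: Σ_{k=1}^n k^(2/15) = ∫_0^n x^(2/15) dx + O(n^(2/15)). The integral is n^(1 + 2/15) / (1 + 2/15) = n^((2+15)/15) / ((2+15)/15) = (15/17) · n^(17/15).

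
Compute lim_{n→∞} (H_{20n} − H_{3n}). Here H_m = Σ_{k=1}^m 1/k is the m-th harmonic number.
lim = ln(20/3)

Euler-Maclaurin gives H_m = ln m + γ + 1/(2m) + O(1/m^2). The γ and O(1/m) terms cancel in the difference:
  H_{20n} − H_{3n} = ln(20n) − ln(3n) + O(1/n) = ln(20/3) + O(1/n).
Hence the limit is ln(20/3).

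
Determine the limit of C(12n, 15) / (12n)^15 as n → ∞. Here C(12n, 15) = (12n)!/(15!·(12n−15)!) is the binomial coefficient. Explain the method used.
lim = 1/15! = 1/1307674368000

With N = 12n → ∞: C(N, 15) / N^15 = [N(N−1)…(N−14)] / (15! · N^15) = (1/15!) · 1 · (1 − 1/(12n)) · … · (1 − 14/(12n)). Each factor → 1 as N → ∞, so the limit is 1/15! = 1/1307674368000.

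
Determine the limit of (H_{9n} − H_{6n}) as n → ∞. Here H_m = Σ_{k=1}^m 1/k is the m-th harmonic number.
lim = ln(9/6) = ln(3/2)

Euler-Maclaurin gives H_m = ln m + γ + 1/(2m) + O(1/m^2). The γ and O(1/m) terms cancel in the difference:
  H_{9n} − H_{6n} = ln(9n) − ln(6n) + O(1/n) = ln(9/6) + O(1/n).
Hence the limit is ln(9/6) = ln(3/2).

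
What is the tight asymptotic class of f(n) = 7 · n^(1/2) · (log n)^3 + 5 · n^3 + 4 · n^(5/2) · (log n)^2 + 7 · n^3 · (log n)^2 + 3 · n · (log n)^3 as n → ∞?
f(n) ∈ Θ(n^3 · (log n)^2)

Compare the terms by growth order. For large n, n^a · (log n)^b dominates n^a' · (log n)^b' iff a > a', or (a = a' and b > b'). Ranking the 5 terms shows the dominant one is 7 · n^3 · (log n)^2. Hence f(n) ∈ Θ(n^3 · (log n)^2).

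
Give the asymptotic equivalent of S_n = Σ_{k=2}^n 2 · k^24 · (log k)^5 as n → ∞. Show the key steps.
S_n ~ 2 · n^25 · (log n)^5 / 25

By integral comparison, S_n = ∫_1^n 2 · x^24 · (log x)^5 dx + O(n^24 · (log n)^5). For the integral, the leading term of ∫_1^n x^24 (log x)^5 dx is n^25/25 · (log n)^5 (by repeated integration by parts; each step lowers the log-exponent and produces a relatively O(1/log n) correction). Hence S_n ~ 2 · n^25 · (log n)^5 / 25.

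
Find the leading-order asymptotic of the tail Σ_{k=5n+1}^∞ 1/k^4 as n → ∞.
Σ_{k>5n} 1/k^4 ~ 1/(3 · (5n)^3)

Compare to the integral: ∫_{5n}^∞ x^(−4) dx = [−x^(−3)/3]_{5n}^∞ = 1/((4−1)·(5n)^3). Euler-Maclaurin then gives
  Σ_{k>5n} 1/k^4 = ∫_{5n}^∞ dx/x^4 − 1/(2·(5n)^4) + O(1/(5n)^5).
(Equivalently this is ζ(4) − Σ_{k≤5n} 1/k^4.)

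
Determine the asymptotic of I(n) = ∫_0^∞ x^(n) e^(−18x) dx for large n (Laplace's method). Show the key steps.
I(n) ~ (sqrt(2π·n) / 18) · (n/(18e))^(n)

Write the integrand as exp(n ln x − 18x) and set f(x) = n ln x − 18x. Then f'(x) = n/x − 18 = 0 at x* = n/18, and f''(x*) = −n/x*^2 = −18^2/(n). Laplace's method (interior maximum) gives
  I(n) ~ e^(f(x*)) · sqrt(2π / |f''(x*)|)
        = exp(n ln(n/18) − n) · sqrt(2π · n / 18^2)
        = (n/18)^(n) e^(−n) · sqrt(2π·n) / 18
        = (sqrt(2π·n) / 18) · (n/(18e))^(n).
This matches Γ(n+1)/18^(n+1) with Stirling applied to Γ.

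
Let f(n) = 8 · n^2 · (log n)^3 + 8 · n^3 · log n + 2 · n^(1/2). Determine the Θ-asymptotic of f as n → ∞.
f(n) ∈ Θ(n^3 · log n)

Compare the terms by growth order. For large n, n^a · (log n)^b dominates n^a' · (log n)^b' iff a > a', or (a = a' and b > b'). Ranking the 3 terms shows the dominant one is 8 · n^3 · log n. Hence f(n) ∈ Θ(n^3 · log n).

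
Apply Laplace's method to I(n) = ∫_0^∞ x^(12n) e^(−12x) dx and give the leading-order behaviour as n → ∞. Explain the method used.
I(n) ~ (sqrt(2π·12n) / 12) · (12n/(12e))^(12n)

Write the integrand as exp(12n ln x − 12x) and set f(x) = 12n ln x − 12x. Then f'(x) = 12n/x − 12 = 0 at x* = 12n/12, and f''(x*) = −12n/x*^2 = −12^2/(12n). Laplace's method (interior maximum) gives
  I(n) ~ e^(f(x*)) · sqrt(2π / |f''(x*)|)
        = exp(12n ln(12n/12) − 12n) · sqrt(2π · 12n / 12^2)
        = (12n/12)^(12n) e^(−12n) · sqrt(2π·12n) / 12
        = (sqrt(2π·12n) / 12) · (12n/(12e))^(12n).
This matches Γ(12n+1)/12^(12n+1) with Stirling applied to Γ.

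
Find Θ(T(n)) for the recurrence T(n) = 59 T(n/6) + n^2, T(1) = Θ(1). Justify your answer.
T(n) = Θ(n^(log_6 59))

Master theorem: compare f(n) = n^2 to n^(log_6 59) where log_6 59 ≈ 2.276. Since 2 < log_6 59, we have f(n) = O(n^(log_6 59 − ε)) for some ε > 0 — Case 1. Hence T(n) = Θ(n^(log_6 59)).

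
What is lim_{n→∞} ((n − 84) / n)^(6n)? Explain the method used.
lim = e^(−504)

Rewrite as (1 − 84/n)^(6n). By the standard limit (1 + x/n)^n → e^x, we have (1 − 84/n)^n → e^(−84), and raising to the 6th power gives e^(−504).
More precisely, ln[(1 − 84/n)^(6n)] = 6n · ln(1 − 84/n) = 6n · (-84/n + O(1/n^2)) = -504 + O(1/n) → -504.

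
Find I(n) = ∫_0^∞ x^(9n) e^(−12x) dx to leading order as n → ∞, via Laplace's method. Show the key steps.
I(n) ~ (sqrt(2π·9n) / 12) · (9n/(12e))^(9n)

Write the integrand as exp(9n ln x − 12x) and set f(x) = 9n ln x − 12x. Then f'(x) = 9n/x − 12 = 0 at x* = 9n/12, and f''(x*) = −9n/x*^2 = −12^2/(9n). Laplace's method (interior maximum) gives
  I(n) ~ e^(f(x*)) · sqrt(2π / |f''(x*)|)
        = exp(9n ln(9n/12) − 9n) · sqrt(2π · 9n / 12^2)
        = (9n/12)^(9n) e^(−9n) · sqrt(2π·9n) / 12
        = (sqrt(2π·9n) / 12) · (9n/(12e))^(9n).
This matches Γ(9n+1)/12^(9n+1) with Stirling applied to Γ.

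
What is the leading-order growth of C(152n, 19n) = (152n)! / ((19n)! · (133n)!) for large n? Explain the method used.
C(152n, 19n) ~ (16777216/823543)^(19n) · sqrt(4/(7π·19n))

Write N = 19n. Apply Stirling to each factorial:
  (8N)! ~ sqrt(2π·8N) · (8N/e)^(8N),
  N! ~ sqrt(2π N) · (N/e)^N,
  (7N)! ~ sqrt(2π·7N) · (7N/e)^(7N).
The exponential factors combine to (8N)^(8N) / (N^N · (7N)^(7N)) = 8^(8N)/7^(7N) = (8^8/7^7)^N = (16777216/823543)^N.
The square-root prefactors combine to sqrt(2π·8N) / (sqrt(2π N)·sqrt(2π·7N)) = sqrt(8 / (2π·7·N)) = sqrt(4/(7π·19n)).
Substituting N = 19n: C(152n, 19n) ~ (16777216/823543)^(19n) · sqrt(4/(7π·19n)).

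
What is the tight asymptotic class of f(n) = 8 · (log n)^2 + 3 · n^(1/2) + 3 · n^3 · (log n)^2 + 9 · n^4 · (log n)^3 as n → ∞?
f(n) ∈ Θ(n^4 · (log n)^3)

Compare the terms by growth order. For large n, n^a · (log n)^b dominates n^a' · (log n)^b' iff a > a', or (a = a' and b > b'). Ranking the 4 terms shows the dominant one is 9 · n^4 · (log n)^3. Hence f(n) ∈ Θ(n^4 · (log n)^3).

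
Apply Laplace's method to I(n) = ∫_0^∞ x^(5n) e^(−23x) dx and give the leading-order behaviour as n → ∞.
I(n) ~ (sqrt(2π·5n) / 23) · (5n/(23e))^(5n)

Write the integrand as exp(5n ln x − 23x) and set f(x) = 5n ln x − 23x. Then f'(x) = 5n/x − 23 = 0 at x* = 5n/23, and f''(x*) = −5n/x*^2 = −23^2/(5n). Laplace's method (interior maximum) gives
  I(n) ~ e^(f(x*)) · sqrt(2π / |f''(x*)|)
        = exp(5n ln(5n/23) − 5n) · sqrt(2π · 5n / 23^2)
        = (5n/23)^(5n) e^(−5n) · sqrt(2π·5n) / 23
        = (sqrt(2π·5n) / 23) · (5n/(23e))^(5n).
This matches Γ(5n+1)/23^(5n+1) with Stirling applied to Γ.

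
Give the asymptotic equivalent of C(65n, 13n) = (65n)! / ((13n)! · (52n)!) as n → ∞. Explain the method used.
C(65n, 13n) ~ (3125/256)^(13n) · sqrt(5/(8π·13n))

Write N = 13n. Apply Stirling to each factorial:
  (5N)! ~ sqrt(2π·5N) · (5N/e)^(5N),
  N! ~ sqrt(2π N) · (N/e)^N,
  (4N)! ~ sqrt(2π·4N) · (4N/e)^(4N).
The exponential factors combine to (5N)^(5N) / (N^N · (4N)^(4N)) = 5^(5N)/4^(4N) = (5^5/4^4)^N = (3125/256)^N.
The square-root prefactors combine to sqrt(2π·5N) / (sqrt(2π N)·sqrt(2π·4N)) = sqrt(5 / (2π·4·N)) = sqrt(5/(8π·13n)).
Substituting N = 13n: C(65n, 13n) ~ (3125/256)^(13n) · sqrt(5/(8π·13n)).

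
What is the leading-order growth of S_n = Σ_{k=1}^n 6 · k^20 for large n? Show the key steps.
S_n ~ 2 · n^21 / 7

By integral comparison (Euler-Maclaurin), Σ_{k=1}^n 6 · k^20 = 6 · ∫_0^n x^20 dx + O(n^20) = 6 · n^21/21 = 2 · n^21 / 7 + O(n^20). (Equivalently, Faulhaber's formula gives the same leading term.)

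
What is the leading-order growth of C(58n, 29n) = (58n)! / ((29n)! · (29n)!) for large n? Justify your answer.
C(58n, 29n) ~ (4)^(29n) · sqrt(1/(π·29n))

Write N = 29n. Apply Stirling to each factorial:
  (2N)! ~ sqrt(2π·2N) · (2N/e)^(2N),
  N! ~ sqrt(2π N) · (N/e)^N,
  (1N)! ~ sqrt(2π·1N) · (1N/e)^(1N).
The exponential factors combine to (2N)^(2N) / (N^N · (1N)^(1N)) = 2^(2N)/1^(1N) = (2^2/1^1)^N = (4)^N.
The square-root prefactors combine to sqrt(2π·2N) / (sqrt(2π N)·sqrt(2π·1N)) = sqrt(2 / (2π·1·N)) = sqrt(1/(π·29n)).
Substituting N = 29n: C(58n, 29n) ~ (4)^(29n) · sqrt(1/(π·29n)).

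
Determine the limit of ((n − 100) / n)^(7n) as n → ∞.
lim = e^(−700)

Rewrite as (1 − 100/n)^(7n). By the standard limit (1 + x/n)^n → e^x, we have (1 − 100/n)^n → e^(−100), and raising to the 7th power gives e^(−700).
More precisely, ln[(1 − 100/n)^(7n)] = 7n · ln(1 − 100/n) = 7n · (-100/n + O(1/n^2)) = -700 + O(1/n) → -700.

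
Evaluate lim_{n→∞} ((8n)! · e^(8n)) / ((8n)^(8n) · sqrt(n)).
lim = sqrt(2π·8)

Stirling: (8n)! ~ sqrt(2π·8n) · (8n/e)^(8n). Hence
  (8n)! · e^(8n) / (8n)^(8n) ~ sqrt(2π·8n).
Dividing by sqrt(n): sqrt(2π·8n) / sqrt(n) = sqrt(2π·8) · n^((1−1)/2), so the limit is sqrt(2π·8).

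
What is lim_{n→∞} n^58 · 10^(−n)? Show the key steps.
lim = 0

Exponentials with base > 1 dominate every fixed polynomial: for any fixed c, n^c / 10^n → 0 as n → ∞ (e.g. by the ratio test, or by writing 10^n = e^(n ln 10) and noting e^(n ln 10) / n^c → ∞). Hence n^58 · 10^(−n) = n^58 / 10^n → 0.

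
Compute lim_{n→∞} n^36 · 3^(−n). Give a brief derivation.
lim = 0

Exponentials with base > 1 dominate every fixed polynomial: for any fixed c, n^c / 3^n → 0 as n → ∞ (e.g. by the ratio test, or by writing 3^n = e^(n ln 3) and noting e^(n ln 3) / n^c → ∞). Hence n^36 · 3^(−n) = n^36 / 3^n → 0.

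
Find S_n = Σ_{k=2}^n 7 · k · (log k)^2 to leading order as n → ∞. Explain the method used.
S_n ~ 7 · n^2 · (log n)^2 / 2

By integral comparison, S_n = ∫_1^n 7 · x · (log x)^2 dx + O(n · (log n)^2). For the integral, the leading term of ∫_1^n x^1 (log x)^2 dx is n^2/2 · (log n)^2 (by repeated integration by parts; each step lowers the log-exponent and produces a relatively O(1/log n) correction). Hence S_n ~ 7 · n^2 · (log n)^2 / 2.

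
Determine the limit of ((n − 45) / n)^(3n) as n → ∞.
lim = e^(−135)

Rewrite as (1 − 45/n)^(3n). By the standard limit (1 + x/n)^n → e^x, we have (1 − 45/n)^n → e^(−45), and raising to the 3rd power gives e^(−135).
More precisely, ln[(1 − 45/n)^(3n)] = 3n · ln(1 − 45/n) = 3n · (-45/n + O(1/n^2)) = -135 + O(1/n) → -135.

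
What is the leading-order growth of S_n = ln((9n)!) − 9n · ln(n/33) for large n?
S_n ~ 9n · (ln 297 − 1) + O(ln n)

Stirling: ln((9n)!) = 9n ln(9n) − 9n + O(ln n).
  S_n = 9n ln(9n) − 9n − 9n ln(n/33) + O(ln n)
      = 9n ln(9n) − 9n ln n + 9n ln 33 − 9n + O(ln n)
      = 9n ln 9 + 9n ln 33 − 9n + O(ln n)
      = 9n (ln 297 − 1) + O(ln n).
Numerically ln(297) − 1 ≈ 4.6937.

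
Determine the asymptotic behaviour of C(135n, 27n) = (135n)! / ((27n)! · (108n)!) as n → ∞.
C(135n, 27n) ~ (3125/256)^(27n) · sqrt(5/(8π·27n))

Write N = 27n. Apply Stirling to each factorial:
  (5N)! ~ sqrt(2π·5N) · (5N/e)^(5N),
  N! ~ sqrt(2π N) · (N/e)^N,
  (4N)! ~ sqrt(2π·4N) · (4N/e)^(4N).
The exponential factors combine to (5N)^(5N) / (N^N · (4N)^(4N)) = 5^(5N)/4^(4N) = (5^5/4^4)^N = (3125/256)^N.
The square-root prefactors combine to sqrt(2π·5N) / (sqrt(2π N)·sqrt(2π·4N)) = sqrt(5 / (2π·4·N)) = sqrt(5/(8π·27n)).
Substituting N = 27n: C(135n, 27n) ~ (3125/256)^(27n) · sqrt(5/(8π·27n)).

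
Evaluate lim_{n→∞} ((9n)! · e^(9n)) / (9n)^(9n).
lim = ∞

Stirling: (9n)! ~ sqrt(2π·9n) · (9n/e)^(9n). Hence
  (9n)! · e^(9n) / (9n)^(9n) ~ sqrt(2π·9n) = sqrt(2π·9) · sqrt(n) → ∞.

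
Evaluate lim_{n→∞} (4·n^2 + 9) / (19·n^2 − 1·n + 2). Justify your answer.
lim = 4/19

For large n the leading n^2 terms dominate both numerator and denominator. Dividing top and bottom by n^2, every other term tends to 0, leaving 4/19.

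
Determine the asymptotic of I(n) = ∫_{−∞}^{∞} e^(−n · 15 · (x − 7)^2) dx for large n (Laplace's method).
I(n) = sqrt(π/(15n))

Here φ(x) = 15 · (x − 7)^2 has its unique minimum at x* = 7 with φ(x*) = 0 and φ''(x*) = 30. Laplace's method gives
  I(n) ~ e^(−n φ(x*)) · sqrt(2π / (n · φ''(x*))) = sqrt(2π / (30n)) = sqrt(π/(15n)).
This is exact: substituting u = (x − 7)·sqrt(15n) gives I(n) = (1/sqrt(15n)) ∫_{−∞}^{∞} e^(−u^2) du = sqrt(π/(15n)).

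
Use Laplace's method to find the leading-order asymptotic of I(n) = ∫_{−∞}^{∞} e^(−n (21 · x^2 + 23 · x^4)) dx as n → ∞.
I(n) ~ sqrt(π/(21n))

φ(x) = 21 · x^2 + 23 · x^4 has its unique global minimum at x* = 0 (since φ'(x) = 42x + 92x^3 = 0 only at x = 0 for real x with both coefficients positive, and φ → ∞ as |x| → ∞). At x* = 0, φ(0) = 0 and φ''(0) = 42. Laplace's method then gives
  I(n) ~ sqrt(2π / (n · φ''(0))) · e^(−n φ(0)) = sqrt(2π / (42n)) = sqrt(π/(21n)).
The 23 · x^4 term contributes only at subleading order (an O(1/n) relative correction).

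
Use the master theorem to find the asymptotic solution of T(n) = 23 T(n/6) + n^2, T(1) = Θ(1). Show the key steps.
T(n) = Θ(n^2)

log_6 23 ≈ 1.750. f(n) = n^2 dominates n^(log_6 23) since 2 > 1.750, and the regularity condition a·f(n/b) = 23·(n/6)^2 = (23/36)·n^2 ≤ c·f(n) holds with c = 23/36 ≈ 0.639 < 1. So this is Case 3: T(n) = Θ(f(n)) = Θ(n^2).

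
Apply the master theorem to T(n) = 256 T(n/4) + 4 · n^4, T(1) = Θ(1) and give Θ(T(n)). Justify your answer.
T(n) = Θ(n^4 log n)

log_4 256 = 4, and f(n) = 4 · n^4 = Θ(n^(log_4 256)). This is Case 2 of the master theorem: T(n) = Θ(f(n) · log n) = Θ(n^4 log n).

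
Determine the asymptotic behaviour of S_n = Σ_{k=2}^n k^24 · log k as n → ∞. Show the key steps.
S_n ~ n^25 log n / 25 − n^25 / 625

By integral comparison, S_n = ∫_1^n x^24 · log x dx + O(n^24 · log n). For the integral, ∫ x^24 log x dx = n^25 log n / 25 − n^25/625 (integration by parts). Hence S_n ~ n^25 log n / 25 − n^25 / 625.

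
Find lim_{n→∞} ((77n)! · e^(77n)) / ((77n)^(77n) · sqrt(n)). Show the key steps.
lim = sqrt(2π·77)

Stirling: (77n)! ~ sqrt(2π·77n) · (77n/e)^(77n). Hence
  (77n)! · e^(77n) / (77n)^(77n) ~ sqrt(2π·77n).
Dividing by sqrt(n): sqrt(2π·77n) / sqrt(n) = sqrt(2π·77) · n^((1−1)/2), so the limit is sqrt(2π·77).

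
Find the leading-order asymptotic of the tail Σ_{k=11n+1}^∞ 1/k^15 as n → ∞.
Σ_{k>11n} 1/k^15 ~ 1/(14 · (11n)^14)

Compare to the integral: ∫_{11n}^∞ x^(−15) dx = [−x^(−14)/14]_{11n}^∞ = 1/((15−1)·(11n)^14). Euler-Maclaurin then gives
  Σ_{k>11n} 1/k^15 = ∫_{11n}^∞ dx/x^15 − 1/(2·(11n)^15) + O(1/(11n)^16).
(Equivalently this is ζ(15) − Σ_{k≤11n} 1/k^15.)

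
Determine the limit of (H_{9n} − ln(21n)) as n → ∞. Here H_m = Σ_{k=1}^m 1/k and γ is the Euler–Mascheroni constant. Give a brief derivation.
lim = ln(3/7) + γ

By Euler-Maclaurin, H_m = ln m + γ + O(1/m). So
  H_{9n} − ln(21n) = ln(9n) + γ − ln(21n) + O(1/n)
                       = ln(9/21) + γ + O(1/n).
Hence the limit is ln(9/21) + γ (= ln(3/7)).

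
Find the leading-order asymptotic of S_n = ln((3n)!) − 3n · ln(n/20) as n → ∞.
S_n ~ 3n · (ln 60 − 1) + O(ln n)

Stirling: ln((3n)!) = 3n ln(3n) − 3n + O(ln n).
  S_n = 3n ln(3n) − 3n − 3n ln(n/20) + O(ln n)
      = 3n ln(3n) − 3n ln n + 3n ln 20 − 3n + O(ln n)
      = 3n ln 3 + 3n ln 20 − 3n + O(ln n)
      = 3n (ln 60 − 1) + O(ln n).
Numerically ln(60) − 1 ≈ 3.0943.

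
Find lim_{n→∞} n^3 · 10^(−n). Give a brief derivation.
lim = 0

Exponentials with base > 1 dominate every fixed polynomial: for any fixed c, n^c / 10^n → 0 as n → ∞ (e.g. by the ratio test, or by writing 10^n = e^(n ln 10) and noting e^(n ln 10) / n^c → ∞). Hence n^3 · 10^(−n) = n^3 / 10^n → 0.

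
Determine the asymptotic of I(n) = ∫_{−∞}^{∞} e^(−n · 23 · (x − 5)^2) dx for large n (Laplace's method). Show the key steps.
I(n) = sqrt(π/(23n))

Here φ(x) = 23 · (x − 5)^2 has its unique minimum at x* = 5 with φ(x*) = 0 and φ''(x*) = 46. Laplace's method gives
  I(n) ~ e^(−n φ(x*)) · sqrt(2π / (n · φ''(x*))) = sqrt(2π / (46n)) = sqrt(π/(23n)).
This is exact: substituting u = (x − 5)·sqrt(23n) gives I(n) = (1/sqrt(23n)) ∫_{−∞}^{∞} e^(−u^2) du = sqrt(π/(23n)).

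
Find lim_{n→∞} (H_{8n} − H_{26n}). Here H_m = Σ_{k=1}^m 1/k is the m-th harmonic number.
lim = ln(8/26) = ln(4/13)

Euler-Maclaurin gives H_m = ln m + γ + 1/(2m) + O(1/m^2). The γ and O(1/m) terms cancel in the difference:
  H_{8n} − H_{26n} = ln(8n) − ln(26n) + O(1/n) = ln(8/26) + O(1/n).
Hence the limit is ln(8/26) = ln(4/13).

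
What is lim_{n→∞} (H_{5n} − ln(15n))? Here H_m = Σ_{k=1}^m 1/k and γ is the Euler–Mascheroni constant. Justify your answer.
lim = −ln 3 + γ

By Euler-Maclaurin, H_m = ln m + γ + O(1/m). So
  H_{5n} − ln(15n) = ln(5n) + γ − ln(15n) + O(1/n)
                       = ln(5/15) + γ + O(1/n).
Hence the limit is ln(5/15) + γ (= −ln 3).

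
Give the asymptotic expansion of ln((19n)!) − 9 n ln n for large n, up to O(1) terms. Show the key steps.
ln((19n)!) − 9 n ln n = 10 n ln n + 19(ln 19 − 1) n + (1/2) ln(2π·19n) + O(1/n)

Stirling: ln((19n)!) = 19n ln(19n) − 19n + (1/2) ln(2π·19n) + O(1/n).
Expand 19n ln(19n) = 19n (ln n + ln 19) = 19n ln n + 19n ln 19.
Subtract 9n ln n: leading term is (19 − 9) n ln n = 10 n ln n. The next term is 19n ln 19 − 19n = 19(ln 19 − 1) n. Then the (1/2) ln(2π·19n) correction.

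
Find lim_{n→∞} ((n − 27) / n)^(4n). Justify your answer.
lim = e^(−108)

Rewrite as (1 − 27/n)^(4n). By the standard limit (1 + x/n)^n → e^x, we have (1 − 27/n)^n → e^(−27), and raising to the 4th power gives e^(−108).
More precisely, ln[(1 − 27/n)^(4n)] = 4n · ln(1 − 27/n) = 4n · (-27/n + O(1/n^2)) = -108 + O(1/n) → -108.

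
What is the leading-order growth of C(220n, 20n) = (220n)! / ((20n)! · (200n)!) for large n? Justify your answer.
C(220n, 20n) ~ (285311670611/10000000000)^(20n) · sqrt(11/(20π·20n))

Write N = 20n. Apply Stirling to each factorial:
  (11N)! ~ sqrt(2π·11N) · (11N/e)^(11N),
  N! ~ sqrt(2π N) · (N/e)^N,
  (10N)! ~ sqrt(2π·10N) · (10N/e)^(10N).
The exponential factors combine to (11N)^(11N) / (N^N · (10N)^(10N)) = 11^(11N)/10^(10N) = (11^11/10^10)^N = (285311670611/10000000000)^N.
The square-root prefactors combine to sqrt(2π·11N) / (sqrt(2π N)·sqrt(2π·10N)) = sqrt(11 / (2π·10·N)) = sqrt(11/(20π·20n)).
Substituting N = 20n: C(220n, 20n) ~ (285311670611/10000000000)^(20n) · sqrt(11/(20π·20n)).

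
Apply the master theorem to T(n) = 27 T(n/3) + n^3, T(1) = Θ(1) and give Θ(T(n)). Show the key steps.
T(n) = Θ(n^3 log n)

log_3 27 = 3, and f(n) = n^3 = Θ(n^(log_3 27)). This is Case 2 of the master theorem: T(n) = Θ(f(n) · log n) = Θ(n^3 log n).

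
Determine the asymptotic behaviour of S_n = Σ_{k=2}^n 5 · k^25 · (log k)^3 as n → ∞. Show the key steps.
S_n ~ 5 · n^26 · (log n)^3 / 26

By integral comparison, S_n = ∫_1^n 5 · x^25 · (log x)^3 dx + O(n^25 · (log n)^3). For the integral, the leading term of ∫_1^n x^25 (log x)^3 dx is n^26/26 · (log n)^3 (by repeated integration by parts; each step lowers the log-exponent and produces a relatively O(1/log n) correction). Hence S_n ~ 5 · n^26 · (log n)^3 / 26.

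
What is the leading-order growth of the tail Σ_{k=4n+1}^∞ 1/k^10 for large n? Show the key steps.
Σ_{k>4n} 1/k^10 ~ 1/(9 · (4n)^9)

Compare to the integral: ∫_{4n}^∞ x^(−10) dx = [−x^(−9)/9]_{4n}^∞ = 1/((10−1)·(4n)^9). Euler-Maclaurin then gives
  Σ_{k>4n} 1/k^10 = ∫_{4n}^∞ dx/x^10 − 1/(2·(4n)^10) + O(1/(4n)^11).
(Equivalently this is ζ(10) − Σ_{k≤4n} 1/k^10.)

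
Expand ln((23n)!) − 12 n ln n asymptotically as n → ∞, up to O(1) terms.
ln((23n)!) − 12 n ln n = 11 n ln n + 23(ln 23 − 1) n + (1/2) ln(2π·23n) + O(1/n)

Stirling: ln((23n)!) = 23n ln(23n) − 23n + (1/2) ln(2π·23n) + O(1/n).
Expand 23n ln(23n) = 23n (ln n + ln 23) = 23n ln n + 23n ln 23.
Subtract 12n ln n: leading term is (23 − 12) n ln n = 11 n ln n. The next term is 23n ln 23 − 23n = 23(ln 23 − 1) n. Then the (1/2) ln(2π·23n) correction.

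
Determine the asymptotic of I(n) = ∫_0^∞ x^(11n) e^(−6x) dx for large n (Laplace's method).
I(n) ~ (sqrt(2π·11n) / 6) · (11n/(6e))^(11n)

Write the integrand as exp(11n ln x − 6x) and set f(x) = 11n ln x − 6x. Then f'(x) = 11n/x − 6 = 0 at x* = 11n/6, and f''(x*) = −11n/x*^2 = −6^2/(11n). Laplace's method (interior maximum) gives
  I(n) ~ e^(f(x*)) · sqrt(2π / |f''(x*)|)
        = exp(11n ln(11n/6) − 11n) · sqrt(2π · 11n / 6^2)
        = (11n/6)^(11n) e^(−11n) · sqrt(2π·11n) / 6
        = (sqrt(2π·11n) / 6) · (11n/(6e))^(11n).
This matches Γ(11n+1)/6^(11n+1) with Stirling applied to Γ.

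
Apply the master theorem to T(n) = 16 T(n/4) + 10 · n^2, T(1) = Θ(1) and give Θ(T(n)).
T(n) = Θ(n^2 log n)

log_4 16 = 2, and f(n) = 10 · n^2 = Θ(n^(log_4 16)). This is Case 2 of the master theorem: T(n) = Θ(f(n) · log n) = Θ(n^2 log n).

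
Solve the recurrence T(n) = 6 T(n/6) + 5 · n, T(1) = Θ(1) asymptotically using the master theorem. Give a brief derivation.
T(n) = Θ(n log n)

log_6 6 = 1, and f(n) = 5 · n = Θ(n^(log_6 6)). This is Case 2 of the master theorem: T(n) = Θ(f(n) · log n) = Θ(n log n).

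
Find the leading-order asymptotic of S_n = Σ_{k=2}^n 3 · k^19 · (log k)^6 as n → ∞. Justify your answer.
S_n ~ 3 · n^20 · (log n)^6 / 20

By integral comparison, S_n = ∫_1^n 3 · x^19 · (log x)^6 dx + O(n^19 · (log n)^6). For the integral, the leading term of ∫_1^n x^19 (log x)^6 dx is n^20/20 · (log n)^6 (by repeated integration by parts; each step lowers the log-exponent and produces a relatively O(1/log n) correction). Hence S_n ~ 3 · n^20 · (log n)^6 / 20.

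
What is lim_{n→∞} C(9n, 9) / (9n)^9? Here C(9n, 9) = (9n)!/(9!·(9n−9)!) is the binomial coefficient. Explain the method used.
lim = 1/9! = 1/362880

With N = 9n → ∞: C(N, 9) / N^9 = [N(N−1)…(N−8)] / (9! · N^9) = (1/9!) · 1 · (1 − 1/(9n)) · … · (1 − 8/(9n)). Each factor → 1 as N → ∞, so the limit is 1/9! = 1/362880.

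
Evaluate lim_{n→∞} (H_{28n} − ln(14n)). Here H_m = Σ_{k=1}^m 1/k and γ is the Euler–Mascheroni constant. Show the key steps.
lim = ln 2 + γ

By Euler-Maclaurin, H_m = ln m + γ + O(1/m). So
  H_{28n} − ln(14n) = ln(28n) + γ − ln(14n) + O(1/n)
                       = ln(28/14) + γ + O(1/n).
Hence the limit is ln(28/14) + γ (= ln 2).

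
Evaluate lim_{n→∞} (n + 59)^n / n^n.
lim = e^59

Rewrite as (1 + 59/n)^(n). By the standard limit (1 + x/n)^n → e^x, we have (1 + 59/n)^n → e^59, and raising to the 1st power gives e^59.
More precisely, ln[(1 + 59/n)^(n)] = n · ln(1 + 59/n) = n · (59/n + O(1/n^2)) = 59 + O(1/n) → 59.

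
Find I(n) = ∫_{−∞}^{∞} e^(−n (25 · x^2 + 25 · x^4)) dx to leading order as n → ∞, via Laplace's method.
I(n) ~ sqrt(π/(25n))

φ(x) = 25 · x^2 + 25 · x^4 has its unique global minimum at x* = 0 (since φ'(x) = 50x + 100x^3 = 0 only at x = 0 for real x with both coefficients positive, and φ → ∞ as |x| → ∞). At x* = 0, φ(0) = 0 and φ''(0) = 50. Laplace's method then gives
  I(n) ~ sqrt(2π / (n · φ''(0))) · e^(−n φ(0)) = sqrt(2π / (50n)) = sqrt(π/(25n)).
The 25 · x^4 term contributes only at subleading order (an O(1/n) relative correction).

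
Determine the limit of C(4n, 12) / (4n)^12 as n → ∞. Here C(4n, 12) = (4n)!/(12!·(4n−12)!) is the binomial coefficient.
lim = 1/12! = 1/479001600

With N = 4n → ∞: C(N, 12) / N^12 = [N(N−1)…(N−11)] / (12! · N^12) = (1/12!) · 1 · (1 − 1/(4n)) · … · (1 − 11/(4n)). Each factor → 1 as N → ∞, so the limit is 1/12! = 1/479001600.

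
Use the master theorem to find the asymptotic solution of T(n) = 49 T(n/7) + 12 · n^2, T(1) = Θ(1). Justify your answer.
T(n) = Θ(n^2 log n)

log_7 49 = 2, and f(n) = 12 · n^2 = Θ(n^(log_7 49)). This is Case 2 of the master theorem: T(n) = Θ(f(n) · log n) = Θ(n^2 log n).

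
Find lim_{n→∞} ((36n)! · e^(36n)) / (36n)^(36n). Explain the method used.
lim = ∞

Stirling: (36n)! ~ sqrt(2π·36n) · (36n/e)^(36n). Hence
  (36n)! · e^(36n) / (36n)^(36n) ~ sqrt(2π·36n) = sqrt(2π·36) · sqrt(n) → ∞.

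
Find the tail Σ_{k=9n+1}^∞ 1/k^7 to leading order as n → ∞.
Σ_{k>9n} 1/k^7 ~ 1/(6 · (9n)^6)

Compare to the integral: ∫_{9n}^∞ x^(−7) dx = [−x^(−6)/6]_{9n}^∞ = 1/((7−1)·(9n)^6). Euler-Maclaurin then gives
  Σ_{k>9n} 1/k^7 = ∫_{9n}^∞ dx/x^7 − 1/(2·(9n)^7) + O(1/(9n)^8).
(Equivalently this is ζ(7) − Σ_{k≤9n} 1/k^7.)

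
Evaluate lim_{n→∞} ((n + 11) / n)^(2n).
lim = e^22

Rewrite as (1 + 11/n)^(2n). By the standard limit (1 + x/n)^n → e^x, we have (1 + 11/n)^n → e^11, and raising to the 2nd power gives e^22.
More precisely, ln[(1 + 11/n)^(2n)] = 2n · ln(1 + 11/n) = 2n · (11/n + O(1/n^2)) = 22 + O(1/n) → 22.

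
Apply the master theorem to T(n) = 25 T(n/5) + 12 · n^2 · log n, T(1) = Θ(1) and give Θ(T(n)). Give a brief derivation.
T(n) = Θ(n^2 · (log n)^2)

Here log_5 25 = 2 and f(n) = 12 · n^2 · log n = Θ(n^(log_5 25) · (log n)^1). This is the extended Case 2 of the master theorem (f matches the critical exponent up to log factors), giving T(n) = Θ(n^(log_5 25) · (log n)^(1+1)) = Θ(n^2 · (log n)^2).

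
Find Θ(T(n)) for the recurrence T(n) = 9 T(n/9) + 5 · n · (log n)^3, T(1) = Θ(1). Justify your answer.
T(n) = Θ(n · (log n)^4)

Here log_9 9 = 1 and f(n) = 5 · n · (log n)^3 = Θ(n^(log_9 9) · (log n)^3). This is the extended Case 2 of the master theorem (f matches the critical exponent up to log factors), giving T(n) = Θ(n^(log_9 9) · (log n)^(3+1)) = Θ(n · (log n)^4).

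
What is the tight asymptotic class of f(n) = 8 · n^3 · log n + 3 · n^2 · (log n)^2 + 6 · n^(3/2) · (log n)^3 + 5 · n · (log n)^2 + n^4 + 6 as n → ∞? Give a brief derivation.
f(n) ∈ Θ(n^4)

Compare the terms by growth order. For large n, n^a · (log n)^b dominates n^a' · (log n)^b' iff a > a', or (a = a' and b > b'). Ranking the 6 terms shows the dominant one is n^4. Hence f(n) ∈ Θ(n^4).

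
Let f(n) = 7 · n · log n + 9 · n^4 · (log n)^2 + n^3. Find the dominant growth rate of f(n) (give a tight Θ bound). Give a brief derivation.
f(n) ∈ Θ(n^4 · (log n)^2)

Compare the terms by growth order. For large n, n^a · (log n)^b dominates n^a' · (log n)^b' iff a > a', or (a = a' and b > b'). Ranking the 3 terms shows the dominant one is 9 · n^4 · (log n)^2. Hence f(n) ∈ Θ(n^4 · (log n)^2).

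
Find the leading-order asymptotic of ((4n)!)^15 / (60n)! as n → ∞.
((4n)!)^15/(60n)! ~ ((2π·4n)^(14/2) / sqrt(15)) · 15^(−15·4n)  →  0

Write N = 4n. Stirling: N! ~ sqrt(2π N)(N/e)^N and (15N)! ~ sqrt(2π·15N)·(15N/e)^(15N).
  (N!)^15/(15N)! ~ (2π N)^(15/2) (N/e)^(15N) / [sqrt(2π·15N) (15N/e)^(15N)]
     = (2π N)^(15/2) / sqrt(2π·15N) · (N/(15N))^(15N)
     = (2π N)^((15−1)/2) / sqrt(15) · 15^(−15N).
Since 15^15 > 1, the factor 15^(−15N) decays exponentially, so the ratio → 0. Substituting N = 4n gives the stated form.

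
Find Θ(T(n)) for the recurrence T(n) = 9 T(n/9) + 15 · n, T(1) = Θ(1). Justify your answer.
T(n) = Θ(n log n)

log_9 9 = 1, and f(n) = 15 · n = Θ(n^(log_9 9)). This is Case 2 of the master theorem: T(n) = Θ(f(n) · log n) = Θ(n log n).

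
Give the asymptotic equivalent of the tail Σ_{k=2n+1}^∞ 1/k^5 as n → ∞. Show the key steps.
Σ_{k>2n} 1/k^5 ~ 1/(4 · (2n)^4)

Compare to the integral: ∫_{2n}^∞ x^(−5) dx = [−x^(−4)/4]_{2n}^∞ = 1/((5−1)·(2n)^4). Euler-Maclaurin then gives
  Σ_{k>2n} 1/k^5 = ∫_{2n}^∞ dx/x^5 − 1/(2·(2n)^5) + O(1/(2n)^6).
(Equivalently this is ζ(5) − Σ_{k≤2n} 1/k^5.)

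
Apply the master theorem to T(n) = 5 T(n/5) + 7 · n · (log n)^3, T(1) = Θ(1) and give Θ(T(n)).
T(n) = Θ(n · (log n)^4)

Here log_5 5 = 1 and f(n) = 7 · n · (log n)^3 = Θ(n^(log_5 5) · (log n)^3). This is the extended Case 2 of the master theorem (f matches the critical exponent up to log factors), giving T(n) = Θ(n^(log_5 5) · (log n)^(3+1)) = Θ(n · (log n)^4).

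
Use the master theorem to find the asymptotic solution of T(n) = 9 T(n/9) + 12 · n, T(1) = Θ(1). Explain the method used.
T(n) = Θ(n log n)

log_9 9 = 1, and f(n) = 12 · n = Θ(n^(log_9 9)). This is Case 2 of the master theorem: T(n) = Θ(f(n) · log n) = Θ(n log n).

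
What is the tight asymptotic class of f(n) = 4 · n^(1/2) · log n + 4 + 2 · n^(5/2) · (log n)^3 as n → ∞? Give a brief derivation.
f(n) ∈ Θ(n^(5/2) · (log n)^3)

Compare the terms by growth order. For large n, n^a · (log n)^b dominates n^a' · (log n)^b' iff a > a', or (a = a' and b > b'). Ranking the 3 terms shows the dominant one is 2 · n^(5/2) · (log n)^3. Hence f(n) ∈ Θ(n^(5/2) · (log n)^3).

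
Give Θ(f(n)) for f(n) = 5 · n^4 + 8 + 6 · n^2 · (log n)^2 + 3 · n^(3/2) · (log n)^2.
f(n) ∈ Θ(n^4)

Compare the terms by growth order. For large n, n^a · (log n)^b dominates n^a' · (log n)^b' iff a > a', or (a = a' and b > b'). Ranking the 4 terms shows the dominant one is 5 · n^4. Hence f(n) ∈ Θ(n^4).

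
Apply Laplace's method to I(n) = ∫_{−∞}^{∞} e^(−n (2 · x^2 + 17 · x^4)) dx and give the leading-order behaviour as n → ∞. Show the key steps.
I(n) ~ sqrt(π/(2n))

φ(x) = 2 · x^2 + 17 · x^4 has its unique global minimum at x* = 0 (since φ'(x) = 4x + 68x^3 = 0 only at x = 0 for real x with both coefficients positive, and φ → ∞ as |x| → ∞). At x* = 0, φ(0) = 0 and φ''(0) = 4. Laplace's method then gives
  I(n) ~ sqrt(2π / (n · φ''(0))) · e^(−n φ(0)) = sqrt(2π / (4n)) = sqrt(π/(2n)).
The 17 · x^4 term contributes only at subleading order (an O(1/n) relative correction).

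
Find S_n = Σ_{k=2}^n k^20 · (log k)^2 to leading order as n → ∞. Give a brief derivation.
S_n ~ n^21 · (log n)^2 / 21

By integral comparison, S_n = ∫_1^n x^20 · (log x)^2 dx + O(n^20 · (log n)^2). For the integral, the leading term of ∫_1^n x^20 (log x)^2 dx is n^21/21 · (log n)^2 (by repeated integration by parts; each step lowers the log-exponent and produces a relatively O(1/log n) correction). Hence S_n ~ n^21 · (log n)^2 / 21.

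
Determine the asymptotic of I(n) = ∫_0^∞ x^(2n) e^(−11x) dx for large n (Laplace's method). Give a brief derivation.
I(n) ~ (sqrt(2π·2n) / 11) · (2n/(11e))^(2n)

Write the integrand as exp(2n ln x − 11x) and set f(x) = 2n ln x − 11x. Then f'(x) = 2n/x − 11 = 0 at x* = 2n/11, and f''(x*) = −2n/x*^2 = −11^2/(2n). Laplace's method (interior maximum) gives
  I(n) ~ e^(f(x*)) · sqrt(2π / |f''(x*)|)
        = exp(2n ln(2n/11) − 2n) · sqrt(2π · 2n / 11^2)
        = (2n/11)^(2n) e^(−2n) · sqrt(2π·2n) / 11
        = (sqrt(2π·2n) / 11) · (2n/(11e))^(2n).
This matches Γ(2n+1)/11^(2n+1) with Stirling applied to Γ.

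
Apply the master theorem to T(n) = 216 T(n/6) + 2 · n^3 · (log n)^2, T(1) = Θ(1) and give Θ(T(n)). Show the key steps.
T(n) = Θ(n^3 · (log n)^3)

Here log_6 216 = 3 and f(n) = 2 · n^3 · (log n)^2 = Θ(n^(log_6 216) · (log n)^2). This is the extended Case 2 of the master theorem (f matches the critical exponent up to log factors), giving T(n) = Θ(n^(log_6 216) · (log n)^(2+1)) = Θ(n^3 · (log n)^3).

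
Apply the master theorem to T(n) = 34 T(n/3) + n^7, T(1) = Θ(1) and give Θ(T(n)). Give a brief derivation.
T(n) = Θ(n^7)

log_3 34 ≈ 3.210. f(n) = n^7 dominates n^(log_3 34) since 7 > 3.210, and the regularity condition a·f(n/b) = 34·(n/3)^7 = (34/2187)·n^7 ≤ c·f(n) holds with c = 34/2187 ≈ 0.0155 < 1. So this is Case 3: T(n) = Θ(f(n)) = Θ(n^7).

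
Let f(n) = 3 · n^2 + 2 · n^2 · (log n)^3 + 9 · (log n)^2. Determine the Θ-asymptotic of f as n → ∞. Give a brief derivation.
f(n) ∈ Θ(n^2 · (log n)^3)

Compare the terms by growth order. For large n, n^a · (log n)^b dominates n^a' · (log n)^b' iff a > a', or (a = a' and b > b'). Ranking the 3 terms shows the dominant one is 2 · n^2 · (log n)^3. Hence f(n) ∈ Θ(n^2 · (log n)^3).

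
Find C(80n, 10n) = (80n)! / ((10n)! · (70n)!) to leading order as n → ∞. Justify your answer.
C(80n, 10n) ~ (16777216/823543)^(10n) · sqrt(4/(7π·10n))

Write N = 10n. Apply Stirling to each factorial:
  (8N)! ~ sqrt(2π·8N) · (8N/e)^(8N),
  N! ~ sqrt(2π N) · (N/e)^N,
  (7N)! ~ sqrt(2π·7N) · (7N/e)^(7N).
The exponential factors combine to (8N)^(8N) / (N^N · (7N)^(7N)) = 8^(8N)/7^(7N) = (8^8/7^7)^N = (16777216/823543)^N.
The square-root prefactors combine to sqrt(2π·8N) / (sqrt(2π N)·sqrt(2π·7N)) = sqrt(8 / (2π·7·N)) = sqrt(4/(7π·10n)).
Substituting N = 10n: C(80n, 10n) ~ (16777216/823543)^(10n) · sqrt(4/(7π·10n)).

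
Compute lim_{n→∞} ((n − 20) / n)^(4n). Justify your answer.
lim = e^(−80)

Rewrite as (1 − 20/n)^(4n). By the standard limit (1 + x/n)^n → e^x, we have (1 − 20/n)^n → e^(−20), and raising to the 4th power gives e^(−80).
More precisely, ln[(1 − 20/n)^(4n)] = 4n · ln(1 − 20/n) = 4n · (-20/n + O(1/n^2)) = -80 + O(1/n) → -80.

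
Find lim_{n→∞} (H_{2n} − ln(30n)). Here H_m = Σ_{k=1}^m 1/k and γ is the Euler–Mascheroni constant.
lim = −ln 15 + γ

By Euler-Maclaurin, H_m = ln m + γ + O(1/m). So
  H_{2n} − ln(30n) = ln(2n) + γ − ln(30n) + O(1/n)
                       = ln(2/30) + γ + O(1/n).
Hence the limit is ln(2/30) + γ (= −ln 15).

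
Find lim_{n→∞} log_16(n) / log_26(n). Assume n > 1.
lim = ln(26) / ln(16) = log_16(26)

Change of base: log_16(n) = ln n / ln 16 and log_26(n) = ln n / ln 26. The ratio is (ln n / ln 16) · (ln 26 / ln n) = ln 26 / ln 16, a constant independent of n. So the limit is ln 26 / ln 16 = log_16(26).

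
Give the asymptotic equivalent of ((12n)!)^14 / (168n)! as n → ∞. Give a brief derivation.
((12n)!)^14/(168n)! ~ ((2π·12n)^(13/2) / sqrt(14)) · 14^(−14·12n)  →  0

Write N = 12n. Stirling: N! ~ sqrt(2π N)(N/e)^N and (14N)! ~ sqrt(2π·14N)·(14N/e)^(14N).
  (N!)^14/(14N)! ~ (2π N)^(14/2) (N/e)^(14N) / [sqrt(2π·14N) (14N/e)^(14N)]
     = (2π N)^(14/2) / sqrt(2π·14N) · (N/(14N))^(14N)
     = (2π N)^((14−1)/2) / sqrt(14) · 14^(−14N).
Since 14^14 > 1, the factor 14^(−14N) decays exponentially, so the ratio → 0. Substituting N = 12n gives the stated form.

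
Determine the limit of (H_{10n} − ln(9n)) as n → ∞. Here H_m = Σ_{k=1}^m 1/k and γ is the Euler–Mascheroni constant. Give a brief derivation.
lim = ln(10/9) + γ

By Euler-Maclaurin, H_m = ln m + γ + O(1/m). So
  H_{10n} − ln(9n) = ln(10n) + γ − ln(9n) + O(1/n)
                       = ln(10/9) + γ + O(1/n).
Hence the limit is ln(10/9) + γ.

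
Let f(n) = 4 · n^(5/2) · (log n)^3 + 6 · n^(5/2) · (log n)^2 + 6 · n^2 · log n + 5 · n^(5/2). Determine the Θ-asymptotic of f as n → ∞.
f(n) ∈ Θ(n^(5/2) · (log n)^3)

Compare the terms by growth order. For large n, n^a · (log n)^b dominates n^a' · (log n)^b' iff a > a', or (a = a' and b > b'). Ranking the 4 terms shows the dominant one is 4 · n^(5/2) · (log n)^3. Hence f(n) ∈ Θ(n^(5/2) · (log n)^3).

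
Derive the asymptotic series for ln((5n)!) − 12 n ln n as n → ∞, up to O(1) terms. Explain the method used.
ln((5n)!) − 12 n ln n = −7 n ln n + 5(ln 5 − 1) n + (1/2) ln(2π·5n) + O(1/n)

Stirling: ln((5n)!) = 5n ln(5n) − 5n + (1/2) ln(2π·5n) + O(1/n).
Expand 5n ln(5n) = 5n (ln n + ln 5) = 5n ln n + 5n ln 5.
Subtract 12n ln n: leading term is (5 − 12) n ln n = −7 n ln n. The next term is 5n ln 5 − 5n = 5(ln 5 − 1) n. Then the (1/2) ln(2π·5n) correction.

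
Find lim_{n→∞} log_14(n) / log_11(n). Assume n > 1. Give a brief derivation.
lim = ln(11) / ln(14) = log_14(11)

Change of base: log_14(n) = ln n / ln 14 and log_11(n) = ln n / ln 11. The ratio is (ln n / ln 14) · (ln 11 / ln n) = ln 11 / ln 14, a constant independent of n. So the limit is ln 11 / ln 14 = log_14(11).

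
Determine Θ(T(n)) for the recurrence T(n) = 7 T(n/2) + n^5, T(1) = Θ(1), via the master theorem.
T(n) = Θ(n^5)

log_2 7 ≈ 2.807. f(n) = n^5 dominates n^(log_2 7) since 5 > 2.807, and the regularity condition a·f(n/b) = 7·(n/2)^5 = (7/32)·n^5 ≤ c·f(n) holds with c = 7/32 ≈ 0.219 < 1. So this is Case 3: T(n) = Θ(f(n)) = Θ(n^5).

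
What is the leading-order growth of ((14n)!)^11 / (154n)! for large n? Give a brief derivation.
((14n)!)^11/(154n)! ~ ((2π·14n)^(10/2) / sqrt(11)) · 11^(−11·14n)  →  0

Write N = 14n. Stirling: N! ~ sqrt(2π N)(N/e)^N and (11N)! ~ sqrt(2π·11N)·(11N/e)^(11N).
  (N!)^11/(11N)! ~ (2π N)^(11/2) (N/e)^(11N) / [sqrt(2π·11N) (11N/e)^(11N)]
     = (2π N)^(11/2) / sqrt(2π·11N) · (N/(11N))^(11N)
     = (2π N)^((11−1)/2) / sqrt(11) · 11^(−11N).
Since 11^11 > 1, the factor 11^(−11N) decays exponentially, so the ratio → 0. Substituting N = 14n gives the stated form.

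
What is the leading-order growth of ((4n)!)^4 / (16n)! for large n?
((4n)!)^4/(16n)! ~ ((2π·4n)^(3/2) / 2) · 4^(−4·4n)  →  0

Write N = 4n. Stirling: N! ~ sqrt(2π N)(N/e)^N and (4N)! ~ sqrt(2π·4N)·(4N/e)^(4N).
  (N!)^4/(4N)! ~ (2π N)^(4/2) (N/e)^(4N) / [sqrt(2π·4N) (4N/e)^(4N)]
     = (2π N)^(4/2) / sqrt(2π·4N) · (N/(4N))^(4N)
     = (2π N)^((4−1)/2) / 2 · 4^(−4N).
Since 4^4 > 1, the factor 4^(−4N) decays exponentially, so the ratio → 0. Substituting N = 4n gives the stated form.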